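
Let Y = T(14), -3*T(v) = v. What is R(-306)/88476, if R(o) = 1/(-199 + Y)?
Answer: -1/18019612 ≈ -5.5495e-8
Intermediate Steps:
T(v) = -v/3
Y = -14/3 (Y = -1/3*14 = -14/3 ≈ -4.6667)
R(o) = -3/611 (R(o) = 1/(-199 - 14/3) = 1/(-611/3) = -3/611)
R(-306)/88476 = -3/611/88476 = -3/611*1/88476 = -1/18019612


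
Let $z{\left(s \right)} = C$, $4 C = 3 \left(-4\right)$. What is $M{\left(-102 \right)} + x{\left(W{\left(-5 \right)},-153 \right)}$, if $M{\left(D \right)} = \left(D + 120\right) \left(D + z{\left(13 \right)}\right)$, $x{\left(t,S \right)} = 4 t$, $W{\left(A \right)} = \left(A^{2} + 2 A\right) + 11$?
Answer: $-1786$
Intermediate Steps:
$C = -3$ ($C = \frac{3 \left(-4\right)}{4} = \frac{1}{4} \left(-12\right) = -3$)
$W{\left(A \right)} = 11 + A^{2} + 2 A$
$z{\left(s \right)} = -3$
$M{\left(D \right)} = \left(-3 + D\right) \left(120 + D\right)$ ($M{\left(D \right)} = \left(D + 120\right) \left(D - 3\right) = \left(120 + D\right) \left(-3 + D\right) = \left(-3 + D\right) \left(120 + D\right)$)
$M{\left(-102 \right)} + x{\left(W{\left(-5 \right)},-153 \right)} = \left(-360 + \left(-102\right)^{2} + 117 \left(-102\right)\right) + 4 \left(11 + \left(-5\right)^{2} + 2 \left(-5\right)\right) = \left(-360 + 10404 - 11934\right) + 4 \left(11 + 25 - 10\right) = -1890 + 4 \cdot 26 = -1890 + 104 = -1786$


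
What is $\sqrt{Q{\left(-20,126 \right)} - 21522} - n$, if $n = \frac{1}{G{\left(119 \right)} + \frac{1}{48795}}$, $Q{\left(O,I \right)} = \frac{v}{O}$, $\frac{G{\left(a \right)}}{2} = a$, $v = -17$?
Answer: $- \frac{48795}{11613211} + \frac{i \sqrt{2152115}}{10} \approx -0.0042017 + 146.7 i$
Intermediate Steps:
$G{\left(a \right)} = 2 a$
$Q{\left(O,I \right)} = - \frac{17}{O}$
$n = \frac{48795}{11613211}$ ($n = \frac{1}{2 \cdot 119 + \frac{1}{48795}} = \frac{1}{238 + \frac{1}{48795}} = \frac{1}{\frac{11613211}{48795}} = \frac{48795}{11613211} \approx 0.0042017$)
$\sqrt{Q{\left(-20,126 \right)} - 21522} - n = \sqrt{- \frac{17}{-20} - 21522} - \frac{48795}{11613211} = \sqrt{\left(-17\right) \left(- \frac{1}{20}\right) - 21522} - \frac{48795}{11613211} = \sqrt{\frac{17}{20} - 21522} - \frac{48795}{11613211} = \sqrt{- \frac{430423}{20}} - \frac{48795}{11613211} = \frac{i \sqrt{2152115}}{10} - \frac{48795}{11613211} = - \frac{48795}{11613211} + \frac{i \sqrt{2152115}}{10}$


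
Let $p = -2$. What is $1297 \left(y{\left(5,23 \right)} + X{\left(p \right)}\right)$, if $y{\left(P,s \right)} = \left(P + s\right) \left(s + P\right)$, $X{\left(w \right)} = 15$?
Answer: $1036303$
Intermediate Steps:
$y{\left(P,s \right)} = \left(P + s\right)^{2}$ ($y{\left(P,s \right)} = \left(P + s\right) \left(P + s\right) = \left(P + s\right)^{2}$)
$1297 \left(y{\left(5,23 \right)} + X{\left(p \right)}\right) = 1297 \left(\left(5 + 23\right)^{2} + 15\right) = 1297 \left(28^{2} + 15\right) = 1297 \left(784 + 15\right) = 1297 \cdot 799 = 1036303$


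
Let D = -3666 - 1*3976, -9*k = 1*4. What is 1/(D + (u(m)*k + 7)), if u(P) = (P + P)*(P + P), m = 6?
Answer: -1/7699 ≈ -0.00012989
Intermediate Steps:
k = -4/9 ≈ -0.44444
u(P) = 4*P**2 (u(P) = (2*P)*(2*P) = 4*P**2)
D = -7642 (D = -3666 - 3976 = -7642)
1/(D + (u(m)*k + 7)) = 1/(-7642 + ((4*6**2)*(-4/9) + 7)) = 1/(-7642 + ((4*36)*(-4/9) + 7)) = 1/(-7642 + (144*(-4/9) + 7)) = 1/(-7642 + (-64 + 7)) = 1/(-7642 - 57) = 1/(-7699) = -1/7699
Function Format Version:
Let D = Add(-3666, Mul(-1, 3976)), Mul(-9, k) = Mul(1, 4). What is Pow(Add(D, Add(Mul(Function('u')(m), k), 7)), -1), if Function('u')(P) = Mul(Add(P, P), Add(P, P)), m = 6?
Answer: Rational(-1, 7699) ≈ -0.00012989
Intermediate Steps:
k = Rational(-4, 9) (k = Mul(Rational(-1, 9), Mul(1, 4)) = Mul(Rational(-1, 9), 4) = Rational(-4, 9) ≈ -0.44444)
Function('u')(P) = Mul(4, Pow(P, 2)) (Function('u')(P) = Mul(Mul(2, P), Mul(2, P)) = Mul(4, Pow(P, 2)))
D = -7642 (D = Add(-3666, -3976) = -7642)
Pow(Add(D, Add(Mul(Function('u')(m), k), 7)), -1) = Pow(Add(-7642, Add(Mul(Mul(4, Pow(6, 2)), Rational(-4, 9)), 7)), -1) = Pow(Add(-7642, Add(Mul(Mul(4, 36), Rational(-4, 9)), 7)), -1) = Pow(Add(-7642, Add(Mul(144, Rational(-4, 9)), 7)), -1) = Pow(Add(-7642, Add(-64, 7)), -1) = Pow(Add(-7642, -57), -1) = Pow(-7699, -1) = Rational(-1, 7699)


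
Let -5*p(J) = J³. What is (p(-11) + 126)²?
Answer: 3845521/25 ≈ 1.5382e+5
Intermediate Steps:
p(J) = -J³/5
(p(-11) + 126)² = (-⅕*(-11)³ + 126)² = (-⅕*(-1331) + 126)² = (1331/5 + 126)² = (1961/5)² = 3845521/25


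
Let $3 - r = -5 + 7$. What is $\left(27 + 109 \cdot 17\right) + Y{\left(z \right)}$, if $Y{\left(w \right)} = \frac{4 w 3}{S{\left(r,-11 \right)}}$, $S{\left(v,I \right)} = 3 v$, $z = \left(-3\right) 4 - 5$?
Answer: $1812$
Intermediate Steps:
$z = -17$ ($z = -12 - 5 = -17$)
$r = 1$ ($r = 3 - \left(-5 + 7\right) = 3 - 2 = 1$)
$Y{\left(w \right)} = 4 w$ ($Y{\left(w \right)} = \frac{4 w 3}{3 \cdot 1} = \frac{12 w}{3} = 12 w \frac{1}{3} = 4 w$)
$\left(27 + 109 \cdot 17\right) + Y{\left(z \right)} = \left(27 + 109 \cdot 17\right) + 4 \left(-17\right) = \left(27 + 1853\right) - 68 = 1880 - 68 = 1812$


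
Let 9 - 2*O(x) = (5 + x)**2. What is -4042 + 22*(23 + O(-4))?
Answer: -3448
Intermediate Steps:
O(x) = 9/2 - (5 + x)**2/2
-4042 + 22*(23 + O(-4)) = -4042 + 22*(23 + (9/2 - (5 - 4)**2/2)) = -4042 + 22*(23 + (9/2 - 1/2*1**2)) = -4042 + 22*(23 + (9/2 - 1/2*1)) = -4042 + 22*(23 + (9/2 - 1/2)) = -4042 + 22*(23 + 4) = -4042 + 22*27 = -4042 + 594 = -3448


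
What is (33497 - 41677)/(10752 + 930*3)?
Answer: -4090/6771 ≈ -0.60405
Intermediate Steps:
(33497 - 41677)/(10752 + 930*3) = -8180/(10752 + 2790) = -8180/13542 = -8180*1/13542 = -4090/6771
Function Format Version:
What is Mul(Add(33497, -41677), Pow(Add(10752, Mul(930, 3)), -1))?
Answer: Rational(-4090, 6771) ≈ -0.60405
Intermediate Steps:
Mul(Add(33497, -41677), Pow(Add(10752, Mul(930, 3)), -1)) = Mul(-8180, Pow(Add(10752, 2790), -1)) = Mul(-8180, Pow(13542, -1)) = Mul(-8180, Rational(1, 13542)) = Rational(-4090, 6771)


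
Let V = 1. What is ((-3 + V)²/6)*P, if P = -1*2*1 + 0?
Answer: -4/3 ≈ -1.3333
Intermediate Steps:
P = -2 (P = -2*1 + 0 = -2 + 0 = -2)
((-3 + V)²/6)*P = ((-3 + 1)²/6)*(-2) = ((-2)²*(⅙))*(-2) = (4*(⅙))*(-2) = (⅔)*(-2) = -4/3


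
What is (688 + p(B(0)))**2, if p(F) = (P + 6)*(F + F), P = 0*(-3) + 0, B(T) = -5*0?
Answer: 473344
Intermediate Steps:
B(T) = 0
P = 0 (P = 0 + 0 = 0)
p(F) = 12*F (p(F) = (0 + 6)*(F + F) = 6*(2*F) = 12*F)
(688 + p(B(0)))**2 = (688 + 12*0)**2 = (688 + 0)**2 = 688**2 = 473344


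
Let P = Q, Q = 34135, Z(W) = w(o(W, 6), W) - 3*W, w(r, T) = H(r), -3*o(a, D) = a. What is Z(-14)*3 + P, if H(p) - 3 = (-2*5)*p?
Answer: 34130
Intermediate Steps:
o(a, D) = -a/3
H(p) = 3 - 10*p (H(p) = 3 + (-2*5)*p = 3 - 10*p)
w(r, T) = 3 - 10*r
Z(W) = 3 + W/3 (Z(W) = (3 - (-10)*W/3) - 3*W = (3 + 10*W/3) - 3*W = 3 + W/3)
P = 34135
Z(-14)*3 + P = (3 + (1/3)*(-14))*3 + 34135 = (3 - 14/3)*3 + 34135 = -5/3*3 + 34135 = -5 + 34135 = 34130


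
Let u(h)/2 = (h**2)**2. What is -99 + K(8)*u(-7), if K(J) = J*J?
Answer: 307229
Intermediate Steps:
K(J) = J**2
u(h) = 2*h**4 (u(h) = 2*(h**2)**2 = 2*h**4)
-99 + K(8)*u(-7) = -99 + 8**2*(2*(-7)**4) = -99 + 64*(2*2401) = -99 + 64*4802 = -99 + 307328 = 307229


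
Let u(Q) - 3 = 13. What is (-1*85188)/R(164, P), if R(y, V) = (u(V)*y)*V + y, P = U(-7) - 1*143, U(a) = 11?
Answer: 21297/86551 ≈ 0.24606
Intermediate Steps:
u(Q) = 16 (u(Q) = 3 + 13 = 16)
P = -132 (P = 11 - 1*143 = 11 - 143 = -132)
R(y, V) = y + 16*V*y (R(y, V) = (16*y)*V + y = 16*V*y + y = y + 16*V*y)
(-1*85188)/R(164, P) = (-1*85188)/((164*(1 + 16*(-132)))) = -85188*1/(164*(1 - 2112)) = -85188/(164*(-2111)) = -85188/(-346204) = -85188*(-1/346204) = 21297/86551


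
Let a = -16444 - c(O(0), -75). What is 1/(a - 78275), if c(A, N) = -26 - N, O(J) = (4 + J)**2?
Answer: -1/94768 ≈ -1.0552e-5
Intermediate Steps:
a = -16493 (a = -16444 - (-26 - 1*(-75)) = -16444 - (-26 + 75) = -16444 - 1*49 = -16444 - 49 = -16493)
1/(a - 78275) = 1/(-16493 - 78275) = 1/(-94768) = -1/94768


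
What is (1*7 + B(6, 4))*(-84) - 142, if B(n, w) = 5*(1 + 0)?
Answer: -1150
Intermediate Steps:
B(n, w) = 5 (B(n, w) = 5*1 = 5)
(1*7 + B(6, 4))*(-84) - 142 = (1*7 + 5)*(-84) - 142 = (7 + 5)*(-84) - 142 = 12*(-84) - 142 = -1008 - 142 = -1150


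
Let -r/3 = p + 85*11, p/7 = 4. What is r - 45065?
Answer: -47954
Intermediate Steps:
p = 28 (p = 7*4 = 28)
r = -2889 (r = -3*(28 + 85*11) = -3*(28 + 935) = -3*963 = -2889)
r - 45065 = -2889 - 45065 = -47954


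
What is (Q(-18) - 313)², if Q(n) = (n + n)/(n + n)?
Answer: 97344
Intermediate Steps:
Q(n) = 1 (Q(n) = (2*n)/((2*n)) = (2*n)*(1/(2*n)) = 1)
(Q(-18) - 313)² = (1 - 313)² = (-312)² = 97344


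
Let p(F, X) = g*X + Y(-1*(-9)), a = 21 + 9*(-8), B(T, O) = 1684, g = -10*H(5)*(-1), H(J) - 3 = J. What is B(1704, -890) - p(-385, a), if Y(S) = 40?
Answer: 5724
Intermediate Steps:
H(J) = 3 + J
g = 80 (g = -10*(3 + 5)*(-1) = -10*8*(-1) = -80*(-1) = 80)
a = -51 (a = 21 - 72 = -51)
p(F, X) = 40 + 80*X (p(F, X) = 80*X + 40 = 40 + 80*X)
B(1704, -890) - p(-385, a) = 1684 - (40 + 80*(-51)) = 1684 - (40 - 4080) = 1684 - 1*(-4040) = 1684 + 4040 = 5724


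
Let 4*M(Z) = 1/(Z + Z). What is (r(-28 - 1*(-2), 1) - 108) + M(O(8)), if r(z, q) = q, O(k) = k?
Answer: -6847/64 ≈ -106.98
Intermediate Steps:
M(Z) = 1/(8*Z) (M(Z) = 1/(4*(Z + Z)) = 1/(4*((2*Z))) = (1/(2*Z))/4 = 1/(8*Z))
(r(-28 - 1*(-2), 1) - 108) + M(O(8)) = (1 - 108) + (⅛)/8 = -107 + (⅛)*(⅛) = -107 + 1/64 = -6847/64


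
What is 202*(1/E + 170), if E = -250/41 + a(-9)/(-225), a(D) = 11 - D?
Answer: 195792035/5707 ≈ 34307.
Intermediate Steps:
E = -11414/1845 (E = -250/41 + (11 - 1*(-9))/(-225) = -250*1/41 + (11 + 9)*(-1/225) = -250/41 + 20*(-1/225) = -250/41 - 4/45 = -11414/1845 ≈ -6.1864)
202*(1/E + 170) = 202*(1/(-11414/1845) + 170) = 202*(-1845/11414 + 170) = 202*(1938535/11414) = 195792035/5707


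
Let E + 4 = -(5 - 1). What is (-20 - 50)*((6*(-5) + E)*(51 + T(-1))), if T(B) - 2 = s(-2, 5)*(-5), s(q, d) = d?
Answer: 74480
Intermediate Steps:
T(B) = -23 (T(B) = 2 + 5*(-5) = 2 - 25 = -23)
E = -8 (E = -4 - (5 - 1) = -4 - 1*4 = -4 - 4 = -8)
(-20 - 50)*((6*(-5) + E)*(51 + T(-1))) = (-20 - 50)*((6*(-5) - 8)*(51 - 23)) = -70*(-30 - 8)*28 = -(-2660)*28 = -70*(-1064) = 74480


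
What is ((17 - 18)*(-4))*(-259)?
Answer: -1036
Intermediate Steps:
((17 - 18)*(-4))*(-259) = -1*(-4)*(-259) = 4*(-259) = -1036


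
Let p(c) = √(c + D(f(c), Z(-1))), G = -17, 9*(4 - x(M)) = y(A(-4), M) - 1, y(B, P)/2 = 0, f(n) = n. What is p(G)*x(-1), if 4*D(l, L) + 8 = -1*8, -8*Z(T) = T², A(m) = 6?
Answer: 37*I*√21/9 ≈ 18.839*I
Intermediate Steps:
y(B, P) = 0 (y(B, P) = 2*0 = 0)
Z(T) = -T²/8
D(l, L) = -4 (D(l, L) = -2 + (-1*8)/4 = -2 + (¼)*(-8) = -2 - 2 = -4)
x(M) = 37/9 (x(M) = 4 - (0 - 1)/9 = 4 - ⅑*(-1) = 4 + ⅑ = 37/9)
p(c) = √(-4 + c) (p(c) = √(c - 4) = √(-4 + c))
p(G)*x(-1) = √(-4 - 17)*(37/9) = √(-21)*(37/9) = (I*√21)*(37/9) = 37*I*√21/9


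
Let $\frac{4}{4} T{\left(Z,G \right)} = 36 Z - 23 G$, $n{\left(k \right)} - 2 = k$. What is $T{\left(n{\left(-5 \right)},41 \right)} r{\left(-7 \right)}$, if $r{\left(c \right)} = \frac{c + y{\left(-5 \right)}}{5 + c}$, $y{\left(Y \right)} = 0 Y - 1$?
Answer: $-4204$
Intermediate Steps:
$n{\left(k \right)} = 2 + k$
$y{\left(Y \right)} = -1$ ($y{\left(Y \right)} = 0 - 1 = -1$)
$r{\left(c \right)} = \frac{-1 + c}{5 + c}$ ($r{\left(c \right)} = \frac{c - 1}{5 + c} = \frac{-1 + c}{5 + c}$)
$T{\left(Z,G \right)} = - 23 G + 36 Z$ ($T{\left(Z,G \right)} = 36 Z - 23 G = - 23 G + 36 Z$)
$T{\left(n{\left(-5 \right)},41 \right)} r{\left(-7 \right)} = \left(\left(-23\right) 41 + 36 \left(2 - 5\right)\right) \frac{-1 - 7}{5 - 7} = \left(-943 + 36 \left(-3\right)\right) \frac{1}{-2} \left(-8\right) = \left(-943 - 108\right) \left(\left(- \frac{1}{2}\right) \left(-8\right)\right) = \left(-1051\right) 4 = -4204$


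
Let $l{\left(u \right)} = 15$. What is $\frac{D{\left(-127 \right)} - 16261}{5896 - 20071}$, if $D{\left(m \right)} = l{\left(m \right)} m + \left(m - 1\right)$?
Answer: $\frac{6098}{4725} \approx 1.2906$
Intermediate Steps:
$D{\left(m \right)} = -1 + 16 m$ ($D{\left(m \right)} = 15 m + \left(m - 1\right) = 15 m + \left(-1 + m\right) = -1 + 16 m$)
$\frac{D{\left(-127 \right)} - 16261}{5896 - 20071} = \frac{\left(-1 + 16 \left(-127\right)\right) - 16261}{5896 - 20071} = \frac{\left(-1 - 2032\right) - 16261}{5896 - 20071} = \frac{-2033 - 16261}{5896 - 20071} = - \frac{18294}{-14175} = \left(-18294\right) \left(- \frac{1}{14175}\right) = \frac{6098}{4725}$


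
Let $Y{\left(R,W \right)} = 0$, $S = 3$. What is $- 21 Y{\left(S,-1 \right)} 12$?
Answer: $0$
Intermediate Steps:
$- 21 Y{\left(S,-1 \right)} 12 = \left(-21\right) 0 \cdot 12 = 0 \cdot 12 = 0$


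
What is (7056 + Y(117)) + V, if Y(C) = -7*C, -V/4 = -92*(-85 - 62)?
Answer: -47859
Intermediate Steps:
V = -54096 (V = -(-368)*(-85 - 62) = -(-368)*(-147) = -4*13524 = -54096)
(7056 + Y(117)) + V = (7056 - 7*117) - 54096 = (7056 - 819) - 54096 = 6237 - 54096 = -47859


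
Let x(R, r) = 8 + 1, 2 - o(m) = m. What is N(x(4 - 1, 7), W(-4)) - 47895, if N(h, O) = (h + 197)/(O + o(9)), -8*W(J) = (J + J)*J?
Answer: -527051/11 ≈ -47914.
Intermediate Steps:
o(m) = 2 - m
W(J) = -J**2/4 (W(J) = -(J + J)*J/8 = -2*J*J/8 = -J**2/4)
x(R, r) = 9
N(h, O) = (197 + h)/(-7 + O) (N(h, O) = (h + 197)/(O + (2 - 1*9)) = (197 + h)/(O + (2 - 9)) = (197 + h)/(O - 7) = (197 + h)/(-7 + O))
N(x(4 - 1, 7), W(-4)) - 47895 = (197 + 9)/(-7 - 1/4*(-4)**2) - 47895 = 206/(-7 - 1/4*16) - 47895 = 206/(-7 - 4) - 47895 = 206/(-11) - 47895 = -1/11*206 - 47895 = -206/11 - 47895 = -527051/11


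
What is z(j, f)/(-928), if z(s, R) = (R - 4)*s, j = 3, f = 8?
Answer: -3/232 ≈ -0.012931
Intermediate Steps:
z(s, R) = s*(-4 + R) (z(s, R) = (-4 + R)*s = s*(-4 + R))
z(j, f)/(-928) = (3*(-4 + 8))/(-928) = (3*4)*(-1/928) = 12*(-1/928) = -3/232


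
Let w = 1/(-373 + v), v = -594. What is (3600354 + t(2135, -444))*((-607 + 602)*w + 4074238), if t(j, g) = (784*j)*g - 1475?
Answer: -2913812478568326231/967 ≈ -3.0133e+15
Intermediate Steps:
t(j, g) = -1475 + 784*g*j (t(j, g) = 784*g*j - 1475 = -1475 + 784*g*j)
w = -1/967 (w = 1/(-373 - 594) = 1/(-967) = -1/967 ≈ -0.0010341)
(3600354 + t(2135, -444))*((-607 + 602)*w + 4074238) = (3600354 + (-1475 + 784*(-444)*2135))*((-607 + 602)*(-1/967) + 4074238) = (3600354 + (-1475 - 743184960))*(-5*(-1/967) + 4074238) = (3600354 - 743186435)*(5/967 + 4074238) = -739586081*3939788151/967 = -2913812478568326231/967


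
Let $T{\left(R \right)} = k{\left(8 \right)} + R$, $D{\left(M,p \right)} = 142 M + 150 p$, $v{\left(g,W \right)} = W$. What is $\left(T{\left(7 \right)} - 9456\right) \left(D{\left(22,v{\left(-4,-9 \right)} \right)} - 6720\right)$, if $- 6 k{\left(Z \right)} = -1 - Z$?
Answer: $46727335$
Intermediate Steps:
$k{\left(Z \right)} = \frac{1}{6} + \frac{Z}{6}$ ($k{\left(Z \right)} = - \frac{-1 - Z}{6} = \frac{1}{6} + \frac{Z}{6}$)
$T{\left(R \right)} = \frac{3}{2} + R$ ($T{\left(R \right)} = \left(\frac{1}{6} + \frac{1}{6} \cdot 8\right) + R = \left(\frac{1}{6} + \frac{4}{3}\right) + R = \frac{3}{2} + R$)
$\left(T{\left(7 \right)} - 9456\right) \left(D{\left(22,v{\left(-4,-9 \right)} \right)} - 6720\right) = \left(\left(\frac{3}{2} + 7\right) - 9456\right) \left(\left(142 \cdot 22 + 150 \left(-9\right)\right) - 6720\right) = \left(\frac{17}{2} - 9456\right) \left(\left(3124 - 1350\right) - 6720\right) = - \frac{18895 \left(1774 - 6720\right)}{2} = \left(- \frac{18895}{2}\right) \left(-4946\right) = 46727335$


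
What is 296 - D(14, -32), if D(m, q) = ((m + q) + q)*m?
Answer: 996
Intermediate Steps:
D(m, q) = m*(m + 2*q) (D(m, q) = (m + 2*q)*m = m*(m + 2*q))
296 - D(14, -32) = 296 - 14*(14 + 2*(-32)) = 296 - 14*(14 - 64) = 296 - 14*(-50) = 296 - 1*(-700) = 296 + 700 = 996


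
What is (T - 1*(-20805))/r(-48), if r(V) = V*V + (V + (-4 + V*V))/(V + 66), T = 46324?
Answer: 604161/21862 ≈ 27.635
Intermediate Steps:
r(V) = V² + (-4 + V + V²)/(66 + V) (r(V) = V² + (V + (-4 + V²))/(66 + V) = V² + (-4 + V + V²)/(66 + V))
(T - 1*(-20805))/r(-48) = (46324 - 1*(-20805))/(((-4 - 48 + (-48)³ + 67*(-48)²)/(66 - 48))) = (46324 + 20805)/(((-4 - 48 - 110592 + 67*2304)/18)) = 67129/(((-4 - 48 - 110592 + 154368)/18)) = 67129/(((1/18)*43724)) = 67129/(21862/9) = 67129*(9/21862) = 604161/21862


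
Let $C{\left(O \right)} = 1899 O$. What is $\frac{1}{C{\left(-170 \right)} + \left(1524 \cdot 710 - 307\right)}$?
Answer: $\frac{1}{758903} \approx 1.3177 \cdot 10^{-6}$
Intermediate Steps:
$\frac{1}{C{\left(-170 \right)} + \left(1524 \cdot 710 - 307\right)} = \frac{1}{1899 \left(-170\right) + \left(1524 \cdot 710 - 307\right)} = \frac{1}{-322830 + \left(1082040 - 307\right)} = \frac{1}{-322830 + 1081733} = \frac{1}{758903}$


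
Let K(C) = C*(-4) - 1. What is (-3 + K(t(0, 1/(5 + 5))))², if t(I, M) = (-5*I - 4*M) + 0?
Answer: 144/25 ≈ 5.7600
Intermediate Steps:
t(I, M) = -5*I - 4*M
K(C) = -1 - 4*C (K(C) = -4*C - 1 = -1 - 4*C)
(-3 + K(t(0, 1/(5 + 5))))² = (-3 + (-1 - 4*(-5*0 - 4/(5 + 5))))² = (-3 + (-1 - 4*(0 - 4/10)))² = (-3 + (-1 - 4*(0 - 4*⅒)))² = (-3 + (-1 - 4*(0 - ⅖)))² = (-3 + (-1 - 4*(-⅖)))² = (-3 + (-1 + 8/5))² = (-3 + ⅗)² = (-12/5)² = 144/25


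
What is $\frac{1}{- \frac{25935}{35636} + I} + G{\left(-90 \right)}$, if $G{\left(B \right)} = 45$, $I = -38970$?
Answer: $\frac{62494202839}{1388760855} \approx 45.0$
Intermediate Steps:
$\frac{1}{- \frac{25935}{35636} + I} + G{\left(-90 \right)} = \frac{1}{- \frac{25935}{35636} - 38970} + 45 = \frac{1}{- \frac{1388760855}{35636}} + 45 = - \frac{35636}{1388760855} + 45 = \frac{62494202839}{1388760855}$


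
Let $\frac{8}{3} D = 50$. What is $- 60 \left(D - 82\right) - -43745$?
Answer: $47540$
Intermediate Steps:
$D = \frac{75}{4}$ ($D = \frac{3}{8} \cdot 50 = \frac{75}{4} \approx 18.75$)
$- 60 \left(D - 82\right) - -43745 = - 60 \left(\frac{75}{4} - 82\right) - -43745 = \left(-60\right) \left(- \frac{253}{4}\right) + 43745 = 3795 + 43745 = 47540$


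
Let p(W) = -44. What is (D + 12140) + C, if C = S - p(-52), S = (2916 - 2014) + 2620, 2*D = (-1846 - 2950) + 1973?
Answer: 28589/2 ≈ 14295.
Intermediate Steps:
D = -2823/2 (D = ((-1846 - 2950) + 1973)/2 = (-4796 + 1973)/2 = (1/2)*(-2823) = -2823/2 ≈ -1411.5)
S = 3522 (S = 902 + 2620 = 3522)
C = 3566 (C = 3522 - 1*(-44) = 3522 + 44 = 3566)
(D + 12140) + C = (-2823/2 + 12140) + 3566 = 21457/2 + 3566 = 28589/2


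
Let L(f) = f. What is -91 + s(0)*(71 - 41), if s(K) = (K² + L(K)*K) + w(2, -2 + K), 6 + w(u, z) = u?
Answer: -211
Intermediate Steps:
w(u, z) = -6 + u
s(K) = -4 + 2*K² (s(K) = (K² + K*K) + (-6 + 2) = (K² + K²) - 4 = 2*K² - 4 = -4 + 2*K²)
-91 + s(0)*(71 - 41) = -91 + (-4 + 2*0²)*(71 - 41) = -91 + (-4 + 2*0)*30 = -91 + (-4 + 0)*30 = -91 - 4*30 = -91 - 120 = -211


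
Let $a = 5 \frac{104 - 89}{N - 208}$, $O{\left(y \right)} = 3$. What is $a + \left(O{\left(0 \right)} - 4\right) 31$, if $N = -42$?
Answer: $- \frac{313}{10} \approx -31.3$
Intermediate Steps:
$a = - \frac{3}{10}$ ($a = 5 \frac{104 - 89}{-42 - 208} = 5 \frac{15}{-250} = 5 \cdot 15 \left(- \frac{1}{250}\right) = 5 \left(- \frac{3}{50}\right) = - \frac{3}{10} \approx -0.3$)
$a + \left(O{\left(0 \right)} - 4\right) 31 = - \frac{3}{10} + \left(3 - 4\right) 31 = - \frac{3}{10} - 31 = - \frac{313}{10}$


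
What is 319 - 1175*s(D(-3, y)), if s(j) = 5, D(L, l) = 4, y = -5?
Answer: -5556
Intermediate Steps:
319 - 1175*s(D(-3, y)) = 319 - 1175*5 = 319 - 5875 = -5556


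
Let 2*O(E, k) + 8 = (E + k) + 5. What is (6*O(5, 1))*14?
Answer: 126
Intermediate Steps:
O(E, k) = -3/2 + E/2 + k/2 (O(E, k) = -4 + ((E + k) + 5)/2 = -4 + (5 + E + k)/2 = -4 + (5/2 + E/2 + k/2) = -3/2 + E/2 + k/2)
(6*O(5, 1))*14 = (6*(-3/2 + (½)*5 + (½)*1))*14 = (6*(-3/2 + 5/2 + ½))*14 = (6*(3/2))*14 = 9*14 = 126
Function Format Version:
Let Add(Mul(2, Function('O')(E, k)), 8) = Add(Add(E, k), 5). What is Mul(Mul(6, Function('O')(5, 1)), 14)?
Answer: 126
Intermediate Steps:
Function('O')(E, k) = Add(Rational(-3, 2), Mul(Rational(1, 2), E), Mul(Rational(1, 2), k)) (Function('O')(E, k) = Add(-4, Mul(Rational(1, 2), Add(Add(E, k), 5))) = Add(-4, Mul(Rational(1, 2), Add(5, E, k))) = Add(-4, Add(Rational(5, 2), Mul(Rational(1, 2), E), Mul(Rational(1, 2), k))) = Add(Rational(-3, 2), Mul(Rational(1, 2), E), Mul(Rational(1, 2), k)))
Mul(Mul(6, Function('O')(5, 1)), 14) = Mul(Mul(6, Add(Rational(-3, 2), Mul(Rational(1, 2), 5), Mul(Rational(1, 2), 1))), 14) = Mul(Mul(6, Add(Rational(-3, 2), Rational(5, 2), Rational(1, 2))), 14) = Mul(Mul(6, Rational(3, 2)), 14) = Mul(9, 14) = 126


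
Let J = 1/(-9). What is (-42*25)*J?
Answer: 350/3 ≈ 116.67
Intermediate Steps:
J = -1/9 ≈ -0.11111
(-42*25)*J = -42*25*(-1/9) = -1050*(-1/9) = 350/3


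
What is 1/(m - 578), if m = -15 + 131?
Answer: -1/462 ≈ -0.0021645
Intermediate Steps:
m = 116
1/(m - 578) = 1/(116 - 578) = 1/(-462) = -1/462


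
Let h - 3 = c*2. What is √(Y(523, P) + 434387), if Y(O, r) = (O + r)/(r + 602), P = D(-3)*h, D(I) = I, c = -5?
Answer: √168598530835/623 ≈ 659.08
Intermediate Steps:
h = -7 (h = 3 - 5*2 = 3 - 10 = -7)
P = 21 (P = -3*(-7) = 21)
Y(O, r) = (O + r)/(602 + r)
√(Y(523, P) + 434387) = √((523 + 21)/(602 + 21) + 434387) = √(544/623 + 434387) = √(270623645/623) = √168598530835/623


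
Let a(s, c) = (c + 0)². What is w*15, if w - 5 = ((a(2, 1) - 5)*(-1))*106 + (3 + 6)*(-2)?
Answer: 6165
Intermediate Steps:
a(s, c) = c²
w = 411 (w = 5 + (((1² - 5)*(-1))*106 + (3 + 6)*(-2)) = 5 + (((1 - 5)*(-1))*106 + 9*(-2)) = 5 + (-4*(-1)*106 - 18) = 5 + (4*106 - 18) = 5 + (424 - 18) = 5 + 406 = 411)
w*15 = 411*15 = 6165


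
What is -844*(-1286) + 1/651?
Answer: 706584985/651 ≈ 1.0854e+6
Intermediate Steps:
-844*(-1286) + 1/651 = 1085384 + 1/651 = 706584985/651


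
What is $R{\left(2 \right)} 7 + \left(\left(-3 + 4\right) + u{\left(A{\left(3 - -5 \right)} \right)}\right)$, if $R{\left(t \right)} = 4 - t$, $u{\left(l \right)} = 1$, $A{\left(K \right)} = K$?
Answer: $16$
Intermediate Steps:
$R{\left(2 \right)} 7 + \left(\left(-3 + 4\right) + u{\left(A{\left(3 - -5 \right)} \right)}\right) = \left(4 - 2\right) 7 + \left(\left(-3 + 4\right) + 1\right) = \left(4 - 2\right) 7 + \left(1 + 1\right) = 2 \cdot 7 + 2 = 14 + 2 = 16$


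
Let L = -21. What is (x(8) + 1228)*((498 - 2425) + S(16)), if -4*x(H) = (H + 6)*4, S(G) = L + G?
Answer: -2345448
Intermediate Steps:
S(G) = -21 + G
x(H) = -6 - H (x(H) = -(H + 6)*4/4 = -(6 + H)*4/4 = -(24 + 4*H)/4 = -6 - H)
(x(8) + 1228)*((498 - 2425) + S(16)) = ((-6 - 1*8) + 1228)*((498 - 2425) + (-21 + 16)) = ((-6 - 8) + 1228)*(-1927 - 5) = (-14 + 1228)*(-1932) = 1214*(-1932) = -2345448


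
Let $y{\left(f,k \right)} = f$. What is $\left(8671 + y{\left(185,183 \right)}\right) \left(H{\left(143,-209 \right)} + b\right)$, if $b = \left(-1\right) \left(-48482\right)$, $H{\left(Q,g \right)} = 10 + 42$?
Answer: $429817104$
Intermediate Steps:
$H{\left(Q,g \right)} = 52$
$b = 48482$
$\left(8671 + y{\left(185,183 \right)}\right) \left(H{\left(143,-209 \right)} + b\right) = \left(8671 + 185\right) \left(52 + 48482\right) = 8856 \cdot 48534 = 429817104$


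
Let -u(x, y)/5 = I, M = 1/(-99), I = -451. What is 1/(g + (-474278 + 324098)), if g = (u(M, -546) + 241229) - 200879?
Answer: -1/107575 ≈ -9.2958e-6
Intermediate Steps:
M = -1/99 ≈ -0.010101
u(x, y) = 2255 (u(x, y) = -5*(-451) = 2255)
g = 42605 (g = (2255 + 241229) - 200879 = 243484 - 200879 = 42605)
1/(g + (-474278 + 324098)) = 1/(42605 + (-474278 + 324098)) = 1/(42605 - 150180) = 1/(-107575) = -1/107575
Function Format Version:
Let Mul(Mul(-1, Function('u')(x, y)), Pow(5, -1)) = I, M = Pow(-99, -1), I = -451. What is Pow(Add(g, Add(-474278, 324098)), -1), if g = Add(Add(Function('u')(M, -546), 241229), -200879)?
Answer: Rational(-1, 107575) ≈ -9.2958e-6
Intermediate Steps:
M = Rational(-1, 99) ≈ -0.010101
Function('u')(x, y) = 2255 (Function('u')(x, y) = Mul(-5, -451) = 2255)
g = 42605 (g = Add(Add(2255, 241229), -200879) = Add(243484, -200879) = 42605)
Pow(Add(g, Add(-474278, 324098)), -1) = Pow(Add(42605, Add(-474278, 324098)), -1) = Pow(Add(42605, -150180), -1) = Pow(-107575, -1) = Rational(-1, 107575)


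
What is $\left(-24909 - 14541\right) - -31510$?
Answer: $-7940$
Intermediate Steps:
$\left(-24909 - 14541\right) - -31510 = \left(-24909 - 14541\right) + 31510 = -39450 + 31510 = -7940$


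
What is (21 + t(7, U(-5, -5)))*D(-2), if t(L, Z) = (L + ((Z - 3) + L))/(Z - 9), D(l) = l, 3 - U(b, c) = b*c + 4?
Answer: -300/7 ≈ -42.857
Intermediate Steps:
U(b, c) = -1 - b*c (U(b, c) = 3 - (b*c + 4) = 3 - (4 + b*c) = 3 + (-4 - b*c) = -1 - b*c)
t(L, Z) = (-3 + Z + 2*L)/(-9 + Z) (t(L, Z) = (L + ((-3 + Z) + L))/(-9 + Z) = (L + (-3 + L + Z))/(-9 + Z) = (-3 + Z + 2*L)/(-9 + Z))
(21 + t(7, U(-5, -5)))*D(-2) = (21 + (-3 + (-1 - 1*(-5)*(-5)) + 2*7)/(-9 + (-1 - 1*(-5)*(-5))))*(-2) = (21 + (-3 + (-1 - 25) + 14)/(-9 + (-1 - 25)))*(-2) = (21 + (-3 - 26 + 14)/(-9 - 26))*(-2) = (21 - 15/(-35))*(-2) = (21 - 1/35*(-15))*(-2) = (21 + 3/7)*(-2) = (150/7)*(-2) = -300/7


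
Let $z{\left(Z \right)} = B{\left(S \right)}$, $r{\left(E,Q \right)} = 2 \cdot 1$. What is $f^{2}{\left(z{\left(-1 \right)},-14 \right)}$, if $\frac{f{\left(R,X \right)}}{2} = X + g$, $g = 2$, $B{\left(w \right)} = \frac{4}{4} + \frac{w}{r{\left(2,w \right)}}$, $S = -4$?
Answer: $576$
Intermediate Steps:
$r{\left(E,Q \right)} = 2$
$B{\left(w \right)} = 1 + \frac{w}{2}$ ($B{\left(w \right)} = \frac{4}{4} + \frac{w}{2} = 4 \cdot \frac{1}{4} + w \frac{1}{2} = 1 + \frac{w}{2}$)
$z{\left(Z \right)} = -1$ ($z{\left(Z \right)} = 1 + \frac{1}{2} \left(-4\right) = 1 - 2 = -1$)
$f{\left(R,X \right)} = 4 + 2 X$ ($f{\left(R,X \right)} = 2 \left(X + 2\right) = 2 \left(2 + X\right) = 4 + 2 X$)
$f^{2}{\left(z{\left(-1 \right)},-14 \right)} = \left(4 + 2 \left(-14\right)\right)^{2} = \left(4 - 28\right)^{2} = \left(-24\right)^{2} = 576$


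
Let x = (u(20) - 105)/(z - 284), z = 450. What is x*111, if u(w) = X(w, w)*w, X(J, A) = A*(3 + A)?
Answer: 1009545/166 ≈ 6081.6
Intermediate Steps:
u(w) = w²*(3 + w) (u(w) = (w*(3 + w))*w = w²*(3 + w))
x = 9095/166 (x = (20²*(3 + 20) - 105)/(450 - 284) = (400*23 - 105)/166 = (9200 - 105)*(1/166) = 9095*(1/166) = 9095/166 ≈ 54.789)
x*111 = (9095/166)*111 = 1009545/166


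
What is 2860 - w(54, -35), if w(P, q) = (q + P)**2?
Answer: 2499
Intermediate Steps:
w(P, q) = (P + q)**2
2860 - w(54, -35) = 2860 - (54 - 35)**2 = 2860 - 1*19**2 = 2860 - 1*361 = 2860 - 361 = 2499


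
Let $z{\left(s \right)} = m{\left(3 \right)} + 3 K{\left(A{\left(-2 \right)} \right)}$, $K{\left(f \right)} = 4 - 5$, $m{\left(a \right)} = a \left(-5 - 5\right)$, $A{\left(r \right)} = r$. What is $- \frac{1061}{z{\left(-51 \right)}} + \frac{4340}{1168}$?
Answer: $\frac{345617}{9636} \approx 35.867$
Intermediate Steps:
$m{\left(a \right)} = - 10 a$ ($m{\left(a \right)} = a \left(-10\right) = - 10 a$)
$K{\left(f \right)} = -1$
$z{\left(s \right)} = -33$ ($z{\left(s \right)} = \left(-10\right) 3 + 3 \left(-1\right) = -30 - 3 = -33$)
$- \frac{1061}{z{\left(-51 \right)}} + \frac{4340}{1168} = - \frac{1061}{-33} + \frac{4340}{1168} = \left(-1061\right) \left(- \frac{1}{33}\right) + 4340 \cdot \frac{1}{1168} = \frac{1061}{33} + \frac{1085}{292} = \frac{345617}{9636}$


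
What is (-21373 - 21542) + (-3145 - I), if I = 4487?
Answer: -50547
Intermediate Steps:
(-21373 - 21542) + (-3145 - I) = (-21373 - 21542) + (-3145 - 1*4487) = -42915 + (-3145 - 4487) = -42915 - 7632 = -50547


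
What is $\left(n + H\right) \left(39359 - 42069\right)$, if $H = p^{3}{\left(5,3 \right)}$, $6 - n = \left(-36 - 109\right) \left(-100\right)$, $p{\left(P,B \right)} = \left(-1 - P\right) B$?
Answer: $55083460$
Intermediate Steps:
$p{\left(P,B \right)} = B \left(-1 - P\right)$
$n = -14494$ ($n = 6 - \left(-36 - 109\right) \left(-100\right) = 6 - \left(-145\right) \left(-100\right) = 6 - 14500 = -14494$)
$H = -5832$ ($H = \left(\left(-1\right) 3 \left(1 + 5\right)\right)^{3} = \left(\left(-1\right) 3 \cdot 6\right)^{3} = \left(-18\right)^{3} = -5832$)
$\left(n + H\right) \left(39359 - 42069\right) = \left(-14494 - 5832\right) \left(39359 - 42069\right) = \left(-20326\right) \left(-2710\right) = 55083460$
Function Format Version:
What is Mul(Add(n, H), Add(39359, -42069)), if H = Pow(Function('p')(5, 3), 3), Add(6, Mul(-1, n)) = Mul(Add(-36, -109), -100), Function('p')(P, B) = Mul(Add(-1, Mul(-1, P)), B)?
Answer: 55083460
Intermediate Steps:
Function('p')(P, B) = Mul(B, Add(-1, Mul(-1, P)))
n = -14494 (n = Add(6, Mul(-1, Mul(Add(-36, -109), -100))) = Add(6, Mul(-1, Mul(-145, -100))) = Add(6, Mul(-1, 14500)) = Add(6, -14500) = -14494)
H = -5832 (H = Pow(Mul(-1, 3, Add(1, 5)), 3) = Pow(Mul(-1, 3, 6), 3) = Pow(-18, 3) = -5832)
Mul(Add(n, H), Add(39359, -42069)) = Mul(Add(-14494, -5832), Add(39359, -42069)) = Mul(-20326, -2710) = 55083460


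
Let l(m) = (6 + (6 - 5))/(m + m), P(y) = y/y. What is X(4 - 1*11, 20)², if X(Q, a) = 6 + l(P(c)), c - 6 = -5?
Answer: 361/4 ≈ 90.250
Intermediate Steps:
c = 1 (c = 6 - 5 = 1)
P(y) = 1
l(m) = 7/(2*m) (l(m) = (6 + 1)/((2*m)) = 7*(1/(2*m)) = 7/(2*m))
X(Q, a) = 19/2 (X(Q, a) = 6 + (7/2)/1 = 6 + (7/2)*1 = 6 + 7/2 = 19/2)
X(4 - 1*11, 20)² = (19/2)² = 361/4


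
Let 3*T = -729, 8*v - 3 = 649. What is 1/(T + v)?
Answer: -2/323 ≈ -0.0061920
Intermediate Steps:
v = 163/2 (v = 3/8 + (1/8)*649 = 3/8 + 649/8 = 163/2 ≈ 81.500)
T = -243 (T = (1/3)*(-729) = -243)
1/(T + v) = 1/(-243 + 163/2) = 1/(-323/2) = -2/323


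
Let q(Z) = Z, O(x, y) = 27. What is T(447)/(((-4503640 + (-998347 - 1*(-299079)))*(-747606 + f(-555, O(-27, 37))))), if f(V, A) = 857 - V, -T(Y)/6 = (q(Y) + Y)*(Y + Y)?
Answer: -599427/485297341519 ≈ -1.2352e-6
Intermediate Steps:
T(Y) = -24*Y**2 (T(Y) = -6*(Y + Y)*(Y + Y) = -6*2*Y*2*Y = -24*Y**2)
T(447)/(((-4503640 + (-998347 - 1*(-299079)))*(-747606 + f(-555, O(-27, 37))))) = (-24*447**2)/(((-4503640 + (-998347 - 1*(-299079)))*(-747606 + (857 - 1*(-555))))) = (-24*199809)/(((-4503640 + (-998347 + 299079))*(-747606 + (857 + 555)))) = -4795416*1/((-4503640 - 699268)*(-747606 + 1412)) = -4795416/((-5202908*(-746194))) = -4795416/3882378732152 = -4795416*1/3882378732152 = -599427/485297341519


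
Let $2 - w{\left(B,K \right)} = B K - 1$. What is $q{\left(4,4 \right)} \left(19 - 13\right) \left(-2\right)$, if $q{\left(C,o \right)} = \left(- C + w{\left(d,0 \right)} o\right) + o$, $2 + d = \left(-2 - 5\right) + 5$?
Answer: $-144$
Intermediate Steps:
$d = -4$ ($d = -2 + \left(\left(-2 - 5\right) + 5\right) = -2 + \left(-7 + 5\right) = -2 - 2 = -4$)
$w{\left(B,K \right)} = 3 - B K$ ($w{\left(B,K \right)} = 2 - \left(B K - 1\right) = 2 - \left(-1 + B K\right) = 3 - B K$)
$q{\left(C,o \right)} = - C + 4 o$ ($q{\left(C,o \right)} = \left(- C + \left(3 - \left(-4\right) 0\right) o\right) + o = \left(- C + \left(3 + 0\right) o\right) + o = \left(- C + 3 o\right) + o = - C + 4 o$)
$q{\left(4,4 \right)} \left(19 - 13\right) \left(-2\right) = \left(\left(-1\right) 4 + 4 \cdot 4\right) \left(19 - 13\right) \left(-2\right) = \left(-4 + 16\right) 6 \left(-2\right) = 12 \left(-12\right) = -144$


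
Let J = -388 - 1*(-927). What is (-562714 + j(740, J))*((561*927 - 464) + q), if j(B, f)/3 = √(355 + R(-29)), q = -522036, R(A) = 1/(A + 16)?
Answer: 1380337442 - 7359*√59982/13 ≈ 1.3802e+9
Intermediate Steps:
R(A) = 1/(16 + A)
J = 539 (J = -388 + 927 = 539)
j(B, f) = 3*√59982/13 (j(B, f) = 3*√(355 + 1/(16 - 29)) = 3*√(355 + 1/(-13)) = 3*√(355 - 1/13) = 3*√(4614/13) = 3*(√59982/13) = 3*√59982/13)
(-562714 + j(740, J))*((561*927 - 464) + q) = (-562714 + 3*√59982/13)*((561*927 - 464) - 522036) = (-562714 + 3*√59982/13)*((520047 - 464) - 522036) = (-562714 + 3*√59982/13)*(519583 - 522036) = (-562714 + 3*√59982/13)*(-2453) = 1380337442 - 7359*√59982/13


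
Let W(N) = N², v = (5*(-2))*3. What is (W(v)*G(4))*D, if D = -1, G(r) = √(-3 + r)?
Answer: -900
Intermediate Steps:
v = -30 (v = -10*3 = -30)
(W(v)*G(4))*D = ((-30)²*√(-3 + 4))*(-1) = (900*√1)*(-1) = (900*1)*(-1) = 900*(-1) = -900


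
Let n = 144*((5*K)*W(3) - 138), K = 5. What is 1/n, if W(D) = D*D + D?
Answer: 1/23328 ≈ 4.2867e-5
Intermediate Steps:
W(D) = D + D² (W(D) = D² + D = D + D²)
n = 23328 (n = 144*((5*5)*(3*(1 + 3)) - 138) = 144*(25*(3*4) - 138) = 144*(25*12 - 138) = 144*(300 - 138) = 144*162 = 23328)
1/n = 1/23328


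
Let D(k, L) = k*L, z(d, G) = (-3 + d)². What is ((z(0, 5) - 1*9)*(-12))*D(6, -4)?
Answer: 0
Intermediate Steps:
D(k, L) = L*k
((z(0, 5) - 1*9)*(-12))*D(6, -4) = (((-3 + 0)² - 1*9)*(-12))*(-4*6) = (((-3)² - 9)*(-12))*(-24) = ((9 - 9)*(-12))*(-24) = (0*(-12))*(-24) = 0*(-24) = 0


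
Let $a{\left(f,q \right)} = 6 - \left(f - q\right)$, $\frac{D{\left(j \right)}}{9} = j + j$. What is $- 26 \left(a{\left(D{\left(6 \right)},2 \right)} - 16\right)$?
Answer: $3016$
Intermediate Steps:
$D{\left(j \right)} = 18 j$ ($D{\left(j \right)} = 9 \left(j + j\right) = 9 \cdot 2 j = 18 j$)
$a{\left(f,q \right)} = 6 + q - f$
$- 26 \left(a{\left(D{\left(6 \right)},2 \right)} - 16\right) = - 26 \left(\left(6 + 2 - 18 \cdot 6\right) - 16\right) = - 26 \left(\left(6 + 2 - 108\right) - 16\right) = - 26 \left(-100 - 16\right) = \left(-26\right) \left(-116\right) = 3016$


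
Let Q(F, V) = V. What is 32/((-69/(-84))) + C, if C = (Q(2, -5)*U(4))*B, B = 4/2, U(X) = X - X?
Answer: 896/23 ≈ 38.957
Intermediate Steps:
U(X) = 0
B = 2 (B = 4*(1/2) = 2)
C = 0 (C = -5*0*2 = 0*2 = 0)
32/((-69/(-84))) + C = 32/((-69/(-84))) + 0 = 32/((-69*(-1/84))) + 0 = 32/(23/28) + 0 = 32*(28/23) + 0 = 896/23 + 0 = 896/23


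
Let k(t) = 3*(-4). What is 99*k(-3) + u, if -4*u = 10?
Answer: -2381/2 ≈ -1190.5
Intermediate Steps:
u = -5/2 (u = -1/4*10 = -5/2 ≈ -2.5000)
k(t) = -12
99*k(-3) + u = 99*(-12) - 5/2 = -1188 - 5/2 = -2381/2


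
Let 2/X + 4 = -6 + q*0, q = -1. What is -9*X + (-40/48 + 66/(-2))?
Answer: -961/30 ≈ -32.033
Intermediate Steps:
X = -1/5 (X = 2/(-4 + (-6 - 1*0)) = 2/(-4 + (-6 + 0)) = 2/(-4 - 6) = 2/(-10) = 2*(-1/10) = -1/5 ≈ -0.20000)
-9*X + (-40/48 + 66/(-2)) = -9*(-1/5) + (-40/48 + 66/(-2)) = 9/5 + (-40*1/48 + 66*(-1/2)) = 9/5 + (-5/6 - 33) = 9/5 - 203/6 = -961/30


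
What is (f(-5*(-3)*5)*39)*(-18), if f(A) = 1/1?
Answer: -702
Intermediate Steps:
f(A) = 1
(f(-5*(-3)*5)*39)*(-18) = (1*39)*(-18) = 39*(-18) = -702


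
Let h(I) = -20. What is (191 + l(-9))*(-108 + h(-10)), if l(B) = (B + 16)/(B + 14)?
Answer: -123136/5 ≈ -24627.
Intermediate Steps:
l(B) = (16 + B)/(14 + B)
(191 + l(-9))*(-108 + h(-10)) = (191 + (16 - 9)/(14 - 9))*(-108 - 20) = (191 + 7/5)*(-128) = (962/5)*(-128) = -123136/5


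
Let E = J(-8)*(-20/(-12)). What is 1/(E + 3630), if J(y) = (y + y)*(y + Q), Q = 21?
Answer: 3/9850 ≈ 0.00030457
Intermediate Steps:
J(y) = 2*y*(21 + y) (J(y) = (y + y)*(y + 21) = (2*y)*(21 + y) = 2*y*(21 + y))
E = -1040/3 (E = (2*(-8)*(21 - 8))*(-20/(-12)) = (2*(-8)*13)*(-20*(-1/12)) = -208*5/3 = -1040/3 ≈ -346.67)
1/(E + 3630) = 1/(-1040/3 + 3630) = 1/(9850/3) = 3/9850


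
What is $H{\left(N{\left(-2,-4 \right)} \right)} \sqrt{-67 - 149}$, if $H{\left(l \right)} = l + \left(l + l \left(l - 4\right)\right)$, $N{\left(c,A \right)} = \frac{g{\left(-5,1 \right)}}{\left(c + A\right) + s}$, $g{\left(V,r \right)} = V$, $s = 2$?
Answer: $- \frac{45 i \sqrt{6}}{8} \approx - 13.778 i$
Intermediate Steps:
$N{\left(c,A \right)} = - \frac{5}{2 + A + c}$ ($N{\left(c,A \right)} = - \frac{5}{\left(c + A\right) + 2} = - \frac{5}{\left(A + c\right) + 2} = - \frac{5}{2 + A + c}$)
$H{\left(l \right)} = 2 l + l \left(-4 + l\right)$ ($H{\left(l \right)} = l + \left(l + l \left(-4 + l\right)\right) = 2 l + l \left(-4 + l\right)$)
$H{\left(N{\left(-2,-4 \right)} \right)} \sqrt{-67 - 149} = - \frac{5}{2 - 4 - 2} \left(-2 - \frac{5}{2 - 4 - 2}\right) \sqrt{-67 - 149} = - \frac{5}{-4} \left(-2 - \frac{5}{-4}\right) \sqrt{-216} = \left(-5\right) \left(- \frac{1}{4}\right) \left(-2 - - \frac{5}{4}\right) 6 i \sqrt{6} = \frac{5 \left(-2 + \frac{5}{4}\right)}{4} \cdot 6 i \sqrt{6} = \frac{5}{4} \left(- \frac{3}{4}\right) 6 i \sqrt{6} = - \frac{15 \cdot 6 i \sqrt{6}}{16} = - \frac{45 i \sqrt{6}}{8}$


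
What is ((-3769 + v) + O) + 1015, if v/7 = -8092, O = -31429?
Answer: -90827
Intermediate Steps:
v = -56644 (v = 7*(-8092) = -56644)
((-3769 + v) + O) + 1015 = ((-3769 - 56644) - 31429) + 1015 = (-60413 - 31429) + 1015 = -91842 + 1015 = -90827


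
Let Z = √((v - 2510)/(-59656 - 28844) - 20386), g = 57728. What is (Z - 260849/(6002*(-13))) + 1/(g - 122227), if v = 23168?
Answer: 16824421625/5032598974 + I*√177411196370/2950 ≈ 3.3431 + 142.78*I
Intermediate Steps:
Z = I*√177411196370/2950 (Z = √((23168 - 2510)/(-59656 - 28844) - 20386) = √(20658/(-88500) - 20386) = √(20658*(-1/88500) - 20386) = √(-3443/14750 - 20386) = √(-300696943/14750) = I*√177411196370/2950 ≈ 142.78*I)
(Z - 260849/(6002*(-13))) + 1/(g - 122227) = (I*√177411196370/2950 - 260849/(6002*(-13))) + 1/(57728 - 122227) = (I*√177411196370/2950 - 260849/(-78026)) + 1/(-64499) = (I*√177411196370/2950 - 260849*(-1/78026)) - 1/64499 = (I*√177411196370/2950 + 260849/78026) - 1/64499 = (260849/78026 + I*√177411196370/2950) - 1/64499 = 16824421625/5032598974 + I*√177411196370/2950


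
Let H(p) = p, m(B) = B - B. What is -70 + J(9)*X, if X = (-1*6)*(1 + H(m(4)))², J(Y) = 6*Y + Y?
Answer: -448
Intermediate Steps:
m(B) = 0
J(Y) = 7*Y
X = -6 (X = (-1*6)*(1 + 0)² = -6*1² = -6*1 = -6)
-70 + J(9)*X = -70 + (7*9)*(-6) = -70 + 63*(-6) = -70 - 378 = -448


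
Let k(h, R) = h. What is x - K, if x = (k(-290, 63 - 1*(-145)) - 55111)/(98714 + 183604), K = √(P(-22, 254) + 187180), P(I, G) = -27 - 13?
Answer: -18467/94106 - 2*√46785 ≈ -432.79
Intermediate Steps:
P(I, G) = -40
K = 2*√46785 (K = √(-40 + 187180) = √187140 = 2*√46785 ≈ 432.60)
x = -18467/94106 (x = (-290 - 55111)/(98714 + 183604) = -55401/282318 = -55401*1/282318 = -18467/94106 ≈ -0.19624)
x - K = -18467/94106 - 2*√46785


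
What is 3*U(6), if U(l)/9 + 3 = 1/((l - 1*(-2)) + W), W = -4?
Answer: -297/4 ≈ -74.250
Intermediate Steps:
U(l) = -27 + 9/(-2 + l) (U(l) = -27 + 9/((l - 1*(-2)) - 4) = -27 + 9/((l + 2) - 4) = -27 + 9/((2 + l) - 4) = -27 + 9/(-2 + l))
3*U(6) = 3*(9*(7 - 3*6)/(-2 + 6)) = 3*(9*(7 - 18)/4) = 3*(9*(1/4)*(-11)) = 3*(-99/4) = -297/4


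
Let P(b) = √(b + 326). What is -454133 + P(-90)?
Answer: -454133 + 2*√59 ≈ -4.5412e+5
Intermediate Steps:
P(b) = √(326 + b)
-454133 + P(-90) = -454133 + √(326 - 90) = -454133 + √236 = -454133 + 2*√59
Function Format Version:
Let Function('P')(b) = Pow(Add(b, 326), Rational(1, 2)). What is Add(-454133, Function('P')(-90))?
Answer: Add(-454133, Mul(2, Pow(59, Rational(1, 2)))) ≈ -4.5412e+5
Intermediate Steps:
Function('P')(b) = Pow(Add(326, b), Rational(1, 2))
Add(-454133, Function('P')(-90)) = Add(-454133, Pow(Add(326, -90), Rational(1, 2))) = Add(-454133, Pow(236, Rational(1, 2))) = Add(-454133, Mul(2, Pow(59, Rational(1, 2))))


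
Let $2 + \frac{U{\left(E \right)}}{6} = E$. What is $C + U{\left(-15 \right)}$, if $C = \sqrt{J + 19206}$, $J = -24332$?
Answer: $-102 + i \sqrt{5126} \approx -102.0 + 71.596 i$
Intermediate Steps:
$U{\left(E \right)} = -12 + 6 E$
$C = i \sqrt{5126}$ ($C = \sqrt{-24332 + 19206} = \sqrt{-5126} = i \sqrt{5126} \approx 71.596 i$)
$C + U{\left(-15 \right)} = i \sqrt{5126} + \left(-12 + 6 \left(-15\right)\right) = i \sqrt{5126} - 102 = -102 + i \sqrt{5126}$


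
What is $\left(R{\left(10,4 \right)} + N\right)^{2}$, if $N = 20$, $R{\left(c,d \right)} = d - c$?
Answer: $196$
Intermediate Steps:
$\left(R{\left(10,4 \right)} + N\right)^{2} = \left(\left(4 - 10\right) + 20\right)^{2} = \left(-6 + 20\right)^{2} = 14^{2} = 196$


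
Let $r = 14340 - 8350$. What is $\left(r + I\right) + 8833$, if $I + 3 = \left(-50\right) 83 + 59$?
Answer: $10729$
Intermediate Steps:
$I = -4094$ ($I = -3 + \left(\left(-50\right) 83 + 59\right) = -3 + \left(-4150 + 59\right) = -3 - 4091 = -4094$)
$r = 5990$
$\left(r + I\right) + 8833 = \left(5990 - 4094\right) + 8833 = 1896 + 8833 = 10729$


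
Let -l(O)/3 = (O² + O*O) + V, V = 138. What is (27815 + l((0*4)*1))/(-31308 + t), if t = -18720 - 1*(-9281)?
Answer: -27401/40747 ≈ -0.67247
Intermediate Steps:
t = -9439 (t = -18720 + 9281 = -9439)
l(O) = -414 - 6*O² (l(O) = -3*((O² + O*O) + 138) = -3*((O² + O²) + 138) = -3*(2*O² + 138) = -3*(138 + 2*O²) = -414 - 6*O²)
(27815 + l((0*4)*1))/(-31308 + t) = (27815 + (-414 - 6*((0*4)*1)²))/(-31308 - 9439) = (27815 + (-414 - 6*(0*1)²))/(-40747) = (27815 + (-414 - 6*0²))*(-1/40747) = (27815 + (-414 - 6*0))*(-1/40747) = (27815 + (-414 + 0))*(-1/40747) = (27815 - 414)*(-1/40747) = 27401*(-1/40747) = -27401/40747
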